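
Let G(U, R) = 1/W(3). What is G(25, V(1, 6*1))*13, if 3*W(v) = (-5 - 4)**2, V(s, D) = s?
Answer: 13/27 ≈ 0.48148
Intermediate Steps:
W(v) = 27 (W(v) = (-5 - 4)**2/3 = (1/3)*(-9)**2 = (1/3)*81 = 27)
G(U, R) = 1/27
G(25, V(1, 6*1))*13 = (1/27)*13 = 13/27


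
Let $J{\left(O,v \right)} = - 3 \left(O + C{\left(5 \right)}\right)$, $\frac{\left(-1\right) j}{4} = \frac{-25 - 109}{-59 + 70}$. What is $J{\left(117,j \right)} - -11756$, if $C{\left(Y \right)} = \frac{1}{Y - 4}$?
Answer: $11402$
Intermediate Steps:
$C{\left(Y \right)} = \frac{1}{-4 + Y}$
$j = \frac{536}{11}$ ($j = - 4 \frac{-25 - 109}{-59 + 70} = - 4 \left(- \frac{134}{11}\right) = - 4 \left(\left(-134\right) \frac{1}{11}\right) = \left(-4\right) \left(- \frac{134}{11}\right) = \frac{536}{11} \approx 48.727$)
$J{\left(O,v \right)} = -3 - 3 O$ ($J{\left(O,v \right)} = - 3 \left(O + \frac{1}{-4 + 5}\right) = - 3 \left(O + 1^{-1}\right) = - 3 \left(O + 1\right) = - 3 \left(1 + O\right) = -3 - 3 O$)
$J{\left(117,j \right)} - -11756 = \left(-3 - 351\right) - -11756 = \left(-3 - 351\right) + 11756 = -354 + 11756 = 11402$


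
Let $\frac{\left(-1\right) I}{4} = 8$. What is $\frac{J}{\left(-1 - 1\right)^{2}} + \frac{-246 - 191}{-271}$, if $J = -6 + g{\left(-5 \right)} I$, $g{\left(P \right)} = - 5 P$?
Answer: $- \frac{108339}{542} \approx -199.89$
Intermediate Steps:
$I = -32$ ($I = \left(-4\right) 8 = -32$)
$J = -806$ ($J = -6 + \left(-5\right) \left(-5\right) \left(-32\right) = -6 + 25 \left(-32\right) = -6 - 800 = -806$)
$\frac{J}{\left(-1 - 1\right)^{2}} + \frac{-246 - 191}{-271} = - \frac{806}{\left(-1 - 1\right)^{2}} + \frac{-246 - 191}{-271} = - \frac{806}{\left(-2\right)^{2}} - - \frac{437}{271} = - \frac{806}{4} + \frac{437}{271} = \left(-806\right) \frac{1}{4} + \frac{437}{271} = - \frac{403}{2} + \frac{437}{271} = - \frac{108339}{542}$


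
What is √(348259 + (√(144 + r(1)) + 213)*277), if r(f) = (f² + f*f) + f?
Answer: √(407260 + 1939*√3) ≈ 640.79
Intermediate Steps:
r(f) = f + 2*f² (r(f) = (f² + f²) + f = 2*f² + f = f + 2*f²)
√(348259 + (√(144 + r(1)) + 213)*277) = √(348259 + (√(144 + 1*(1 + 2*1)) + 213)*277) = √(348259 + (√(144 + 1*(1 + 2)) + 213)*277) = √(348259 + (√(144 + 1*3) + 213)*277) = √(348259 + (√(144 + 3) + 213)*277) = √(348259 + (√147 + 213)*277) = √(348259 + (7*√3 + 213)*277) = √(348259 + (213 + 7*√3)*277) = √(348259 + (59001 + 1939*√3)) = √(407260 + 1939*√3)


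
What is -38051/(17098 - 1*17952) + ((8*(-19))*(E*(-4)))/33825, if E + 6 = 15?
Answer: 430582721/9628850 ≈ 44.718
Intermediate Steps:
E = 9 (E = -6 + 15 = 9)
-38051/(17098 - 1*17952) + ((8*(-19))*(E*(-4)))/33825 = -38051/(17098 - 1*17952) + ((8*(-19))*(9*(-4)))/33825 = -38051/(17098 - 17952) - 152*(-36)*(1/33825) = -38051/(-854) + 5472*(1/33825) = -38051*(-1/854) + 1824/11275 = 38051/854 + 1824/11275 = 430582721/9628850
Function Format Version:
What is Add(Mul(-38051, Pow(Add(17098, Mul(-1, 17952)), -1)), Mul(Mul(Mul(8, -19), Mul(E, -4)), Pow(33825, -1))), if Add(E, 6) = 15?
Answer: Rational(430582721, 9628850) ≈ 44.718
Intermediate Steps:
E = 9 (E = Add(-6, 15) = 9)
Add(Mul(-38051, Pow(Add(17098, Mul(-1, 17952)), -1)), Mul(Mul(Mul(8, -19), Mul(E, -4)), Pow(33825, -1))) = Add(Mul(-38051, Pow(Add(17098, Mul(-1, 17952)), -1)), Mul(Mul(Mul(8, -19), Mul(9, -4)), Pow(33825, -1))) = Add(Mul(-38051, Pow(Add(17098, -17952), -1)), Mul(Mul(-152, -36), Rational(1, 33825))) = Add(Mul(-38051, Pow(-854, -1)), Mul(5472, Rational(1, 33825))) = Add(Mul(-38051, Rational(-1, 854)), Rational(1824, 11275)) = Add(Rational(38051, 854), Rational(1824, 11275)) = Rational(430582721, 9628850)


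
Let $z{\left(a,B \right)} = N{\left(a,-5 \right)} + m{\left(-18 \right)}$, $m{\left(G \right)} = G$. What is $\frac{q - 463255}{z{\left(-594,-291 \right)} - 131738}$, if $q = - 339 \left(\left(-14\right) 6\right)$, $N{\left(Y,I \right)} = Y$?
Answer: $\frac{434779}{132350} \approx 3.2851$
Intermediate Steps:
$z{\left(a,B \right)} = -18 + a$ ($z{\left(a,B \right)} = a - 18 = -18 + a$)
$q = 28476$ ($q = \left(-339\right) \left(-84\right) = 28476$)
$\frac{q - 463255}{z{\left(-594,-291 \right)} - 131738} = \frac{28476 - 463255}{\left(-18 - 594\right) - 131738} = - \frac{434779}{-612 - 131738} = - \frac{434779}{-132350} = \left(-434779\right) \left(- \frac{1}{132350}\right) = \frac{434779}{132350}$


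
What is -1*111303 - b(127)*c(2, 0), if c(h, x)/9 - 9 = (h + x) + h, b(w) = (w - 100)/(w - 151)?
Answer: -889371/8 ≈ -1.1117e+5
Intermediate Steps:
b(w) = (-100 + w)/(-151 + w)
c(h, x) = 81 + 9*x + 18*h (c(h, x) = 81 + 9*((h + x) + h) = 81 + 9*(x + 2*h) = 81 + (9*x + 18*h) = 81 + 9*x + 18*h)
-1*111303 - b(127)*c(2, 0) = -1*111303 - (-100 + 127)/(-151 + 127)*(81 + 9*0 + 18*2) = -111303 - 27/(-24)*(81 + 0 + 36) = -111303 - (-1/24*27)*117 = -111303 - (-9)*117/8 = -111303 - 1*(-1053/8) = -111303 + 1053/8 = -889371/8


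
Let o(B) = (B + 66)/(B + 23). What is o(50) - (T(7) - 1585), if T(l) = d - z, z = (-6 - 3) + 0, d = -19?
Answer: 116551/73 ≈ 1596.6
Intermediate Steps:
z = -9 (z = -9 + 0 = -9)
o(B) = (66 + B)/(23 + B)
T(l) = -10 (T(l) = -19 - 1*(-9) = -19 + 9 = -10)
o(50) - (T(7) - 1585) = (66 + 50)/(23 + 50) - (-10 - 1585) = 116/73 - 1*(-1595) = (1/73)*116 + 1595 = 116/73 + 1595 = 116551/73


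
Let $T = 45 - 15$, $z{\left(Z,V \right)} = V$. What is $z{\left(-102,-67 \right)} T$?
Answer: $-2010$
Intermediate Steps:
$T = 30$
$z{\left(-102,-67 \right)} T = \left(-67\right) 30 = -2010$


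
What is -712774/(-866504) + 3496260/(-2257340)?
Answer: -35513750347/48899853484 ≈ -0.72625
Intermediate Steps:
-712774/(-866504) + 3496260/(-2257340) = -712774*(-1/866504) + 3496260*(-1/2257340) = 356387/433252 - 174813/112867 = -35513750347/48899853484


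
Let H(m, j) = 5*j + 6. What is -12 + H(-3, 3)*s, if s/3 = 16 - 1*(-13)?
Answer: 1815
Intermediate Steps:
s = 87 (s = 3*(16 - 1*(-13)) = 3*(16 + 13) = 3*29 = 87)
H(m, j) = 6 + 5*j
-12 + H(-3, 3)*s = -12 + (6 + 5*3)*87 = -12 + (6 + 15)*87 = -12 + 21*87 = -12 + 1827 = 1815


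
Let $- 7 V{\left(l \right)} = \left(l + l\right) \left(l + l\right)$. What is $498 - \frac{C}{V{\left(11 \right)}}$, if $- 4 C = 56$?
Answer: $\frac{120467}{242} \approx 497.8$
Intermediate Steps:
$C = -14$ ($C = \left(- \frac{1}{4}\right) 56 = -14$)
$V{\left(l \right)} = - \frac{4 l^{2}}{7}$ ($V{\left(l \right)} = - \frac{\left(l + l\right) \left(l + l\right)}{7} = - \frac{2 l 2 l}{7} = - \frac{4 l^{2}}{7}$)
$498 - \frac{C}{V{\left(11 \right)}} = 498 - - \frac{14}{\left(- \frac{4}{7}\right) 11^{2}} = 498 - - \frac{14}{\left(- \frac{4}{7}\right) 121} = 498 - - \frac{14}{- \frac{484}{7}} = 498 - \left(-14\right) \left(- \frac{7}{484}\right) = 498 - \frac{49}{242} = \frac{120467}{242}$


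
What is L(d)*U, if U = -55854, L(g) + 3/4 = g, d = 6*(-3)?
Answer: 2094525/2 ≈ 1.0473e+6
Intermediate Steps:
d = -18
L(g) = -3/4 + g
L(d)*U = (-3/4 - 18)*(-55854) = -75/4*(-55854) = 2094525/2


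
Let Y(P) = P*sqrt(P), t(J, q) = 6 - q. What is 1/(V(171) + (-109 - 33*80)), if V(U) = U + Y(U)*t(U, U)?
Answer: 2578/136124098391 - 84645*sqrt(19)/136124098391 ≈ -2.6915e-6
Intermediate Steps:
Y(P) = P**(3/2)
V(U) = U + U**(3/2)*(6 - U)
1/(V(171) + (-109 - 33*80)) = 1/((171 + 171**(3/2)*(6 - 1*171)) + (-109 - 33*80)) = 1/((171 + (513*sqrt(19))*(6 - 171)) + (-109 - 2640)) = 1/((171 + (513*sqrt(19))*(-165)) - 2749) = 1/((171 - 84645*sqrt(19)) - 2749) = 1/(-2578 - 84645*sqrt(19))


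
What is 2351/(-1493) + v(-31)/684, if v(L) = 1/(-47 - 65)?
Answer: -180106901/114375744 ≈ -1.5747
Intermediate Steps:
v(L) = -1/112 (v(L) = 1/(-112) = -1/112)
2351/(-1493) + v(-31)/684 = 2351/(-1493) - 1/112/684 = 2351*(-1/1493) - 1/112*1/684 = -2351/1493 - 1/76608 = -180106901/114375744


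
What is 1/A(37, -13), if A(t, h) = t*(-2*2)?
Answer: -1/148 ≈ -0.0067568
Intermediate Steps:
A(t, h) = -4*t (A(t, h) = t*(-4) = -4*t)
1/A(37, -13) = 1/(-4*37) = 1/(-148) = -1/148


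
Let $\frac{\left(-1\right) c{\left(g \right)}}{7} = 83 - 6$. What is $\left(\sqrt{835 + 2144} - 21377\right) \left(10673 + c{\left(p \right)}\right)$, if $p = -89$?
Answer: $-216634518 + 30402 \sqrt{331} \approx -2.1608 \cdot 10^{8}$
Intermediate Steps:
$c{\left(g \right)} = -539$ ($c{\left(g \right)} = - 7 \left(83 - 6\right) = \left(-7\right) 77 = -539$)
$\left(\sqrt{835 + 2144} - 21377\right) \left(10673 + c{\left(p \right)}\right) = \left(\sqrt{835 + 2144} - 21377\right) \left(10673 - 539\right) = \left(\sqrt{2979} - 21377\right) 10134 = \left(3 \sqrt{331} - 21377\right) 10134 = \left(-21377 + 3 \sqrt{331}\right) 10134 = -216634518 + 30402 \sqrt{331}$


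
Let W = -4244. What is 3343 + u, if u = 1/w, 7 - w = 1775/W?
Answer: 105251913/31483 ≈ 3343.1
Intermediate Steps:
w = 31483/4244 (w = 7 - 1775/(-4244) = 7 - 1775*(-1)/4244 = 7 - 1*(-1775/4244) = 7 + 1775/4244 = 31483/4244 ≈ 7.4182)
u = 4244/31483 (u = 1/(31483/4244) = 4244/31483 ≈ 0.13480)
3343 + u = 3343 + 4244/31483 = 105251913/31483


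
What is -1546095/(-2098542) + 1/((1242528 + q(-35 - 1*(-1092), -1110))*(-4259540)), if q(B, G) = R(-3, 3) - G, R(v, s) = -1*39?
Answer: 1364985350390514193/1852718679757676220 ≈ 0.73675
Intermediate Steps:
R(v, s) = -39
q(B, G) = -39 - G
-1546095/(-2098542) + 1/((1242528 + q(-35 - 1*(-1092), -1110))*(-4259540)) = -1546095/(-2098542) + 1/((1242528 + (-39 - 1*(-1110)))*(-4259540)) = -1546095*(-1/2098542) - 1/4259540/(1242528 + (-39 + 1110)) = 515365/699514 - 1/4259540/(1242528 + 1071) = 515365/699514 - 1/4259540/1243599 = 515365/699514 + (1/1243599)*(-1/4259540) = 515365/699514 - 1/5297159684460 = 1364985350390514193/1852718679757676220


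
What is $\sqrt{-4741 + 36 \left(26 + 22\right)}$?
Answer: $i \sqrt{3013} \approx 54.891 i$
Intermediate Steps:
$\sqrt{-4741 + 36 \left(26 + 22\right)} = \sqrt{-4741 + 36 \cdot 48} = \sqrt{-4741 + 1728} = \sqrt{-3013} = i \sqrt{3013}$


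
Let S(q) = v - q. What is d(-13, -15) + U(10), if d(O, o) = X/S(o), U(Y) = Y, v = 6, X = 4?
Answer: 214/21 ≈ 10.190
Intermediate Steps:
S(q) = 6 - q
d(O, o) = 4/(6 - o)
d(-13, -15) + U(10) = -4/(-6 - 15) + 10 = -4/(-21) + 10 = -4*(-1/21) + 10 = 4/21 + 10 = 214/21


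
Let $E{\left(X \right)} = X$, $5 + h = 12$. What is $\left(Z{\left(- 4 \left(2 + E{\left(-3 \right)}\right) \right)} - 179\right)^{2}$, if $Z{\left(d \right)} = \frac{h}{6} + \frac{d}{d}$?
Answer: $\frac{1125721}{36} \approx 31270.0$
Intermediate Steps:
$h = 7$ ($h = -5 + 12 = 7$)
$Z{\left(d \right)} = \frac{13}{6}$ ($Z{\left(d \right)} = \frac{7}{6} + \frac{d}{d} = 7 \cdot \frac{1}{6} + 1 = \frac{7}{6} + 1 = \frac{13}{6}$)
$\left(Z{\left(- 4 \left(2 + E{\left(-3 \right)}\right) \right)} - 179\right)^{2} = \left(\frac{13}{6} - 179\right)^{2} = \left(- \frac{1061}{6}\right)^{2} = \frac{1125721}{36}$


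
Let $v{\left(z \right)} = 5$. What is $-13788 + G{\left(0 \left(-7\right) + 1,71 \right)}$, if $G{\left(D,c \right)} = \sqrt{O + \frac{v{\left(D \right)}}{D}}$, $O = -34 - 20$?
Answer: $-13788 + 7 i \approx -13788.0 + 7.0 i$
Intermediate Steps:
$O = -54$
$G{\left(D,c \right)} = \sqrt{-54 + \frac{5}{D}}$
$-13788 + G{\left(0 \left(-7\right) + 1,71 \right)} = -13788 + \sqrt{-54 + \frac{5}{0 \left(-7\right) + 1}} = -13788 + \sqrt{-54 + \frac{5}{0 + 1}} = -13788 + \sqrt{-54 + \frac{5}{1}} = -13788 + \sqrt{-54 + 5 \cdot 1} = -13788 + \sqrt{-54 + 5} = -13788 + \sqrt{-49} = -13788 + 7 i$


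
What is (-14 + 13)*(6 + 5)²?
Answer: -121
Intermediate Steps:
(-14 + 13)*(6 + 5)² = -1*11² = -1*121 = -121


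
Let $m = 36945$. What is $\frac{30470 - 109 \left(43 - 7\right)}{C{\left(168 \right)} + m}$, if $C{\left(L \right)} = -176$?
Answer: $\frac{26546}{36769} \approx 0.72197$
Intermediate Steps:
$\frac{30470 - 109 \left(43 - 7\right)}{C{\left(168 \right)} + m} = \frac{30470 - 109 \left(43 - 7\right)}{-176 + 36945} = \frac{30470 - 3924}{36769} = \left(30470 - 3924\right) \frac{1}{36769} = 26546 \cdot \frac{1}{36769} = \frac{26546}{36769}$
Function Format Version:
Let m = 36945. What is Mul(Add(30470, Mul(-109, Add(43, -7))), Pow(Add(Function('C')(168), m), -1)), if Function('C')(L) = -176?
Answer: Rational(26546, 36769) ≈ 0.72197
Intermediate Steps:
Mul(Add(30470, Mul(-109, Add(43, -7))), Pow(Add(Function('C')(168), m), -1)) = Mul(Add(30470, Mul(-109, Add(43, -7))), Pow(Add(-176, 36945), -1)) = Mul(Add(30470, Mul(-109, 36)), Pow(36769, -1)) = Mul(Add(30470, -3924), Rational(1, 36769)) = Mul(26546, Rational(1, 36769)) = Rational(26546, 36769)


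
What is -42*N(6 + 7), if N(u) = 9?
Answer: -378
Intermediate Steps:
-42*N(6 + 7) = -42*9 = -378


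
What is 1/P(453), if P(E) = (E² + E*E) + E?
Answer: 1/410871 ≈ 2.4339e-6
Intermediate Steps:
P(E) = E + 2*E² (P(E) = (E² + E²) + E = 2*E² + E = E + 2*E²)
1/P(453) = 1/(453*(1 + 2*453)) = 1/(453*(1 + 906)) = 1/(453*907) = 1/410871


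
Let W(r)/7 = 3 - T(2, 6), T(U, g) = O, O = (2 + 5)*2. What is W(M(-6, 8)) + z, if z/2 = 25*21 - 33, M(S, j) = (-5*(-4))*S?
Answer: 907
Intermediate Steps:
O = 14 (O = 7*2 = 14)
M(S, j) = 20*S
T(U, g) = 14
z = 984 (z = 2*(25*21 - 33) = 2*(525 - 33) = 2*492 = 984)
W(r) = -77 (W(r) = 7*(3 - 1*14) = 7*(3 - 14) = 7*(-11) = -77)
W(M(-6, 8)) + z = -77 + 984 = 907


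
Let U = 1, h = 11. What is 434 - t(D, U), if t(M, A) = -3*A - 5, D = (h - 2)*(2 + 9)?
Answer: 442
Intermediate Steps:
D = 99 (D = (11 - 2)*(2 + 9) = 9*11 = 99)
t(M, A) = -5 - 3*A
434 - t(D, U) = 434 - (-5 - 3*1) = 434 - (-5 - 3) = 434 - 1*(-8) = 434 + 8 = 442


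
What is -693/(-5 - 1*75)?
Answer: 693/80 ≈ 8.6625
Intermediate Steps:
-693/(-5 - 1*75) = -693/(-5 - 75) = -693/(-80) = -693*(-1/80) = 693/80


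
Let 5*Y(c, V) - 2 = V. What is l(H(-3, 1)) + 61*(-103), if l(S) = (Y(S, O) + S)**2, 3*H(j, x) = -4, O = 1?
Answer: -1413554/225 ≈ -6282.5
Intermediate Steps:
H(j, x) = -4/3 (H(j, x) = (1/3)*(-4) = -4/3)
Y(c, V) = 2/5 + V/5
l(S) = (3/5 + S)**2 (l(S) = ((2/5 + (1/5)*1) + S)**2 = ((2/5 + 1/5) + S)**2 = (3/5 + S)**2)
l(H(-3, 1)) + 61*(-103) = (3 + 5*(-4/3))**2/25 + 61*(-103) = (3 - 20/3)**2/25 - 6283 = (-11/3)**2/25 - 6283 = (1/25)*(121/9) - 6283 = 121/225 - 6283 = -1413554/225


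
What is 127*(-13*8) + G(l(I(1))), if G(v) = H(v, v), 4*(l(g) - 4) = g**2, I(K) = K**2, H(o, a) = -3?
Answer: -13211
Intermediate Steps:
l(g) = 4 + g**2/4
G(v) = -3
127*(-13*8) + G(l(I(1))) = 127*(-13*8) - 3 = 127*(-104) - 3 = -13208 - 3 = -13211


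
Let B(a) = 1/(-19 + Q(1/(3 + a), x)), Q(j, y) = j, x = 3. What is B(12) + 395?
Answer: 112165/284 ≈ 394.95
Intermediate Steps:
B(a) = 1/(-19 + 1/(3 + a))
B(12) + 395 = (-3 - 1*12)/(56 + 19*12) + 395 = (-3 - 12)/(56 + 228) + 395 = -15/284 + 395 = 112165/284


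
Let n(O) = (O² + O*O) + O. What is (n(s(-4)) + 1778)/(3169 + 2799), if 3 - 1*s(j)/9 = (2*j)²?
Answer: 604031/5968 ≈ 101.21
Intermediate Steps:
s(j) = 27 - 36*j² (s(j) = 27 - 9*4*j² = 27 - 36*j²)
n(O) = O + 2*O² (n(O) = (O² + O²) + O = 2*O² + O = O + 2*O²)
(n(s(-4)) + 1778)/(3169 + 2799) = ((27 - 36*(-4)²)*(1 + 2*(27 - 36*(-4)²)) + 1778)/(3169 + 2799) = ((27 - 36*16)*(1 + 2*(27 - 36*16)) + 1778)/5968 = ((27 - 576)*(1 + 2*(27 - 576)) + 1778)*(1/5968) = (-549*(1 + 2*(-549)) + 1778)*(1/5968) = (-549*(1 - 1098) + 1778)*(1/5968) = (-549*(-1097) + 1778)*(1/5968) = (602253 + 1778)*(1/5968) = 604031*(1/5968) = 604031/5968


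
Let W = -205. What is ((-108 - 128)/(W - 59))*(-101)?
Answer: -5959/66 ≈ -90.288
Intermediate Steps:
((-108 - 128)/(W - 59))*(-101) = ((-108 - 128)/(-205 - 59))*(-101) = -236/(-264)*(-101) = -236*(-1/264)*(-101) = (59/66)*(-101) = -5959/66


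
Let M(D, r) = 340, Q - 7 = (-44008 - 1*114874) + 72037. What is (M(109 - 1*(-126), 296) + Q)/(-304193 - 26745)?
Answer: 43249/165469 ≈ 0.26137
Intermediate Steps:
Q = -86838 (Q = 7 + ((-44008 - 1*114874) + 72037) = 7 + ((-44008 - 114874) + 72037) = 7 + (-158882 + 72037) = 7 - 86845 = -86838)
(M(109 - 1*(-126), 296) + Q)/(-304193 - 26745) = (340 - 86838)/(-304193 - 26745) = -86498/(-330938) = -86498*(-1/330938) = 43249/165469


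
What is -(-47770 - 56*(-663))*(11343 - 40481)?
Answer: -310086596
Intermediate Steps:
-(-47770 - 56*(-663))*(11343 - 40481) = -(-47770 + 37128)*(-29138) = -(-10642)*(-29138) = -1*310086596 = -310086596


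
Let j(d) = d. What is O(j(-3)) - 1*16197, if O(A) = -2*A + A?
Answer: -16194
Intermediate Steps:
O(A) = -A
O(j(-3)) - 1*16197 = -1*(-3) - 1*16197 = 3 - 16197 = -16194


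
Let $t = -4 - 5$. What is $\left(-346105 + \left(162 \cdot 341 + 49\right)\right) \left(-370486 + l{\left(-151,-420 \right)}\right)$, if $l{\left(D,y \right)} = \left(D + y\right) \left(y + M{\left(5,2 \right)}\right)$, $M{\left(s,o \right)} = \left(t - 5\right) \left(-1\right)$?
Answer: $40324269240$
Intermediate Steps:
$t = -9$
$M{\left(s,o \right)} = 14$ ($M{\left(s,o \right)} = \left(-9 - 5\right) \left(-1\right) = \left(-14\right) \left(-1\right) = 14$)
$l{\left(D,y \right)} = \left(14 + y\right) \left(D + y\right)$ ($l{\left(D,y \right)} = \left(D + y\right) \left(y + 14\right) = \left(D + y\right) \left(14 + y\right) = \left(14 + y\right) \left(D + y\right)$)
$\left(-346105 + \left(162 \cdot 341 + 49\right)\right) \left(-370486 + l{\left(-151,-420 \right)}\right) = \left(-346105 + \left(162 \cdot 341 + 49\right)\right) \left(-370486 + \left(\left(-420\right)^{2} + 14 \left(-151\right) + 14 \left(-420\right) - -63420\right)\right) = \left(-346105 + \left(55242 + 49\right)\right) \left(-370486 + \left(176400 - 2114 - 5880 + 63420\right)\right) = \left(-346105 + 55291\right) \left(-370486 + 231826\right) = \left(-290814\right) \left(-138660\right) = 40324269240$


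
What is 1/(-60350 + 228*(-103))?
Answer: -1/83834 ≈ -1.1928e-5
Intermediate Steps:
1/(-60350 + 228*(-103)) = 1/(-60350 - 23484) = 1/(-83834) = -1/83834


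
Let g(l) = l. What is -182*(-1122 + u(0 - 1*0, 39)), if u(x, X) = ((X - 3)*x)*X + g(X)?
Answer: 197106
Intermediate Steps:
u(x, X) = X + X*x*(-3 + X) (u(x, X) = ((X - 3)*x)*X + X = ((-3 + X)*x)*X + X = (x*(-3 + X))*X + X = X*x*(-3 + X) + X = X + X*x*(-3 + X))
-182*(-1122 + u(0 - 1*0, 39)) = -182*(-1122 + 39*(1 - 3*(0 - 1*0) + 39*(0 - 1*0))) = -182*(-1122 + 39*(1 - 3*(0 + 0) + 39*(0 + 0))) = -182*(-1122 + 39*(1 - 3*0 + 39*0)) = -182*(-1122 + 39*(1 + 0 + 0)) = -182*(-1122 + 39*1) = -182*(-1122 + 39) = -182*(-1083) = 197106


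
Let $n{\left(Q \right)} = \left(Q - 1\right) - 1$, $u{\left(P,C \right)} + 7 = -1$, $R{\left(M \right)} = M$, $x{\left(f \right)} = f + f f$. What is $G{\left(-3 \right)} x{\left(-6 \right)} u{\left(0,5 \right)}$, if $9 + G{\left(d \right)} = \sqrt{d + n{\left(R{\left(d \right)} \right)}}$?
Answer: $2160 - 480 i \sqrt{2} \approx 2160.0 - 678.82 i$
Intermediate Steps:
$x{\left(f \right)} = f + f^{2}$
$u{\left(P,C \right)} = -8$ ($u{\left(P,C \right)} = -7 - 1 = -8$)
$n{\left(Q \right)} = -2 + Q$ ($n{\left(Q \right)} = \left(-1 + Q\right) - 1 = -2 + Q$)
$G{\left(d \right)} = -9 + \sqrt{-2 + 2 d}$ ($G{\left(d \right)} = -9 + \sqrt{d + \left(-2 + d\right)} = -9 + \sqrt{-2 + 2 d}$)
$G{\left(-3 \right)} x{\left(-6 \right)} u{\left(0,5 \right)} = \left(-9 + \sqrt{-2 + 2 \left(-3\right)}\right) \left(- 6 \left(1 - 6\right)\right) \left(-8\right) = \left(-9 + \sqrt{-2 - 6}\right) \left(\left(-6\right) \left(-5\right)\right) \left(-8\right) = \left(-9 + \sqrt{-8}\right) 30 \left(-8\right) = \left(-9 + 2 i \sqrt{2}\right) 30 \left(-8\right) = \left(-270 + 60 i \sqrt{2}\right) \left(-8\right) = 2160 - 480 i \sqrt{2}$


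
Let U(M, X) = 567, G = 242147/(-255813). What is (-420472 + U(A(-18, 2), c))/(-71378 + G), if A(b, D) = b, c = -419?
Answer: 107417157765/18259662461 ≈ 5.8828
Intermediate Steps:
G = -242147/255813 (G = 242147*(-1/255813) = -242147/255813 ≈ -0.94658)
(-420472 + U(A(-18, 2), c))/(-71378 + G) = (-420472 + 567)/(-71378 - 242147/255813) = -419905/(-18259662461/255813) = -419905*(-255813/18259662461) = 107417157765/18259662461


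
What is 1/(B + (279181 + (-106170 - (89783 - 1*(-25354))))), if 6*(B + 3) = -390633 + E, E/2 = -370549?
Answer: -6/784505 ≈ -7.6481e-6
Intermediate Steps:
E = -741098 (E = 2*(-370549) = -741098)
B = -1131749/6 (B = -3 + (-390633 - 741098)/6 = -3 + (1/6)*(-1131731) = -3 - 1131731/6 = -1131749/6 ≈ -1.8862e+5)
1/(B + (279181 + (-106170 - (89783 - 1*(-25354))))) = 1/(-1131749/6 + (279181 + (-106170 - (89783 - 1*(-25354))))) = 1/(-1131749/6 + (279181 + (-106170 - (89783 + 25354)))) = 1/(-1131749/6 + (279181 + (-106170 - 1*115137))) = 1/(-1131749/6 + (279181 + (-106170 - 115137))) = 1/(-1131749/6 + (279181 - 221307)) = 1/(-1131749/6 + 57874) = 1/(-784505/6) = -6/784505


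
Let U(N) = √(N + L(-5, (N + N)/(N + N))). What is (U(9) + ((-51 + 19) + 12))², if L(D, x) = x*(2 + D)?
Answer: (20 - √6)² ≈ 308.02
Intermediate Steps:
U(N) = √(-3 + N) (U(N) = √(N + ((N + N)/(N + N))*(2 - 5)) = √(N + ((2*N)/((2*N)))*(-3)) = √(N + ((2*N)*(1/(2*N)))*(-3)) = √(N + 1*(-3)) = √(N - 3) = √(-3 + N))
(U(9) + ((-51 + 19) + 12))² = (√(-3 + 9) + ((-51 + 19) + 12))² = (√6 + (-32 + 12))² = (√6 - 20)² = (-20 + √6)²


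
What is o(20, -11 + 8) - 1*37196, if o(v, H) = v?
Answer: -37176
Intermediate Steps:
o(20, -11 + 8) - 1*37196 = 20 - 1*37196 = 20 - 37196 = -37176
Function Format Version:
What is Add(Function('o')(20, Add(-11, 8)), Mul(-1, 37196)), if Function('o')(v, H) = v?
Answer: -37176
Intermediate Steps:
Add(Function('o')(20, Add(-11, 8)), Mul(-1, 37196)) = Add(20, Mul(-1, 37196)) = Add(20, -37196) = -37176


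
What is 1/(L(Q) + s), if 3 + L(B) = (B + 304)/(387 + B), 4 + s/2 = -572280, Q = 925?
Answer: -1312/1501675923 ≈ -8.7369e-7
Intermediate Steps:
s = -1144568 (s = -8 + 2*(-572280) = -8 - 1144560 = -1144568)
L(B) = -3 + (304 + B)/(387 + B) (L(B) = -3 + (B + 304)/(387 + B) = -3 + (304 + B)/(387 + B))
1/(L(Q) + s) = 1/((-857 - 2*925)/(387 + 925) - 1144568) = 1/((-857 - 1850)/1312 - 1144568) = 1/((1/1312)*(-2707) - 1144568) = 1/(-2707/1312 - 1144568) = 1/(-1501675923/1312) = -1312/1501675923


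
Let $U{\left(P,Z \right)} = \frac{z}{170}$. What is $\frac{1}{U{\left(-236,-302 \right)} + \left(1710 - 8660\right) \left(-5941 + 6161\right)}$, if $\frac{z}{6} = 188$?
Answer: $- \frac{85}{129964436} \approx -6.5402 \cdot 10^{-7}$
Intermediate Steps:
$z = 1128$ ($z = 6 \cdot 188 = 1128$)
$U{\left(P,Z \right)} = \frac{564}{85}$ ($U{\left(P,Z \right)} = \frac{1128}{170} = 1128 \cdot \frac{1}{170} = \frac{564}{85}$)
$\frac{1}{U{\left(-236,-302 \right)} + \left(1710 - 8660\right) \left(-5941 + 6161\right)} = \frac{1}{\frac{564}{85} + \left(1710 - 8660\right) \left(-5941 + 6161\right)} = \frac{1}{\frac{564}{85} - 1529000} = \frac{1}{- \frac{129964436}{85}} = - \frac{85}{129964436}$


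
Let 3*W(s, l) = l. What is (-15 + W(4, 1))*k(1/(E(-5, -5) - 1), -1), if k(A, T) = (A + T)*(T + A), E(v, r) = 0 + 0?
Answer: -176/3 ≈ -58.667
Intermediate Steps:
E(v, r) = 0
W(s, l) = l/3
k(A, T) = (A + T)² (k(A, T) = (A + T)*(A + T) = (A + T)²)
(-15 + W(4, 1))*k(1/(E(-5, -5) - 1), -1) = (-15 + (⅓)*1)*(1/(0 - 1) - 1)² = (-15 + ⅓)*(1/(-1) - 1)² = -44*(-1 - 1)²/3 = -44/3*(-2)² = -44/3*4 = -176/3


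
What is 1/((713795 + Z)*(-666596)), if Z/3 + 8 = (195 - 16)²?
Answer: -1/539872100824 ≈ -1.8523e-12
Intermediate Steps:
Z = 96099 (Z = -24 + 3*(195 - 16)² = -24 + 3*179² = -24 + 3*32041 = -24 + 96123 = 96099)
1/((713795 + Z)*(-666596)) = 1/((713795 + 96099)*(-666596)) = -1/666596/809894 = (1/809894)*(-1/666596) = -1/539872100824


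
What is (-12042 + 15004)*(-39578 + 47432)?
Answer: 23263548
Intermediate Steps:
(-12042 + 15004)*(-39578 + 47432) = 2962*7854 = 23263548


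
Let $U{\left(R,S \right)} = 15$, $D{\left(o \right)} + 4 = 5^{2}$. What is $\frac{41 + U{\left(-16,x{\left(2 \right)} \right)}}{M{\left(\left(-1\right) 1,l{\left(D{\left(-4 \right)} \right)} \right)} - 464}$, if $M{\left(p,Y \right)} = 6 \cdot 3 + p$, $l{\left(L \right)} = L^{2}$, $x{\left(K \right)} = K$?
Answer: $- \frac{56}{447} \approx -0.12528$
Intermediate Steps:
$D{\left(o \right)} = 21$ ($D{\left(o \right)} = -4 + 5^{2} = -4 + 25 = 21$)
$M{\left(p,Y \right)} = 18 + p$
$\frac{41 + U{\left(-16,x{\left(2 \right)} \right)}}{M{\left(\left(-1\right) 1,l{\left(D{\left(-4 \right)} \right)} \right)} - 464} = \frac{41 + 15}{\left(18 - 1\right) - 464} = \frac{56}{\left(18 - 1\right) - 464} = \frac{56}{17 - 464} = \frac{56}{-447} = 56 \left(- \frac{1}{447}\right) = - \frac{56}{447}$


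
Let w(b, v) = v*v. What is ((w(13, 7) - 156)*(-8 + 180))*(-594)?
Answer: 10931976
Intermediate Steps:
w(b, v) = v²
((w(13, 7) - 156)*(-8 + 180))*(-594) = ((7² - 156)*(-8 + 180))*(-594) = ((49 - 156)*172)*(-594) = -107*172*(-594) = -18404*(-594) = 10931976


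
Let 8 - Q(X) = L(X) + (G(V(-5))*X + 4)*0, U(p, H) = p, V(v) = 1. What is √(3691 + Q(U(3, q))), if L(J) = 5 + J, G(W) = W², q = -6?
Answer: √3691 ≈ 60.754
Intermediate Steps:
Q(X) = 3 - X (Q(X) = 8 - ((5 + X) + (1²*X + 4)*0) = 8 - ((5 + X) + (1*X + 4)*0) = 8 - ((5 + X) + (X + 4)*0) = 8 - ((5 + X) + (4 + X)*0) = 8 - ((5 + X) + 0) = 8 - (5 + X) = 8 + (-5 - X) = 3 - X)
√(3691 + Q(U(3, q))) = √(3691 + (3 - 1*3)) = √(3691 + (3 - 3)) = √(3691 + 0) = √3691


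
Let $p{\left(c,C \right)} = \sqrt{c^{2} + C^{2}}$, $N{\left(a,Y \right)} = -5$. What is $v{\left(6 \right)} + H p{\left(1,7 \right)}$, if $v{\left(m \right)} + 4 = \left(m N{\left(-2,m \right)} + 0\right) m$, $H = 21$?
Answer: $-184 + 105 \sqrt{2} \approx -35.508$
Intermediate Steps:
$p{\left(c,C \right)} = \sqrt{C^{2} + c^{2}}$
$v{\left(m \right)} = -4 - 5 m^{2}$ ($v{\left(m \right)} = -4 + \left(m \left(-5\right) + 0\right) m = -4 + \left(- 5 m + 0\right) m = -4 + - 5 m m = -4 - 5 m^{2}$)
$v{\left(6 \right)} + H p{\left(1,7 \right)} = \left(-4 - 5 \cdot 6^{2}\right) + 21 \sqrt{7^{2} + 1^{2}} = \left(-4 - 180\right) + 21 \sqrt{49 + 1} = \left(-4 - 180\right) + 21 \sqrt{50} = -184 + 21 \cdot 5 \sqrt{2} = -184 + 105 \sqrt{2}$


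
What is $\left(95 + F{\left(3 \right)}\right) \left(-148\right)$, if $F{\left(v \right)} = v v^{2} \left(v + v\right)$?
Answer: $-38036$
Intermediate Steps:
$F{\left(v \right)} = 2 v^{4}$ ($F{\left(v \right)} = v^{3} \cdot 2 v = 2 v^{4}$)
$\left(95 + F{\left(3 \right)}\right) \left(-148\right) = \left(95 + 2 \cdot 3^{4}\right) \left(-148\right) = \left(95 + 2 \cdot 81\right) \left(-148\right) = \left(95 + 162\right) \left(-148\right) = 257 \left(-148\right) = -38036$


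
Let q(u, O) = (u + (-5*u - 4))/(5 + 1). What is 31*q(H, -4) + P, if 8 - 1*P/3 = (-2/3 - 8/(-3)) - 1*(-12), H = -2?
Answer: 8/3 ≈ 2.6667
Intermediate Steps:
q(u, O) = -2/3 - 2*u/3 (q(u, O) = (u + (-4 - 5*u))/6 = (-4 - 4*u)*(1/6) = -2/3 - 2*u/3)
P = -18 (P = 24 - 3*((-2/3 - 8/(-3)) - 1*(-12)) = 24 - 3*((-2*1/3 - 8*(-1/3)) + 12) = 24 - 3*((-2/3 + 8/3) + 12) = 24 - 3*(2 + 12) = 24 - 3*14 = 24 - 42 = -18)
31*q(H, -4) + P = 31*(-2/3 - 2/3*(-2)) - 18 = 31*(-2/3 + 4/3) - 18 = 31*(2/3) - 18 = 62/3 - 18 = 8/3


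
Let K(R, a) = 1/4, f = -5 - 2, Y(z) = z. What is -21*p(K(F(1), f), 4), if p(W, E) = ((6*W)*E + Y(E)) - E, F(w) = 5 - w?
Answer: -126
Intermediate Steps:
f = -7
K(R, a) = ¼
p(W, E) = 6*E*W (p(W, E) = ((6*W)*E + E) - E = (6*E*W + E) - E = (E + 6*E*W) - E = 6*E*W)
-21*p(K(F(1), f), 4) = -126*4/4 = -21*6 = -126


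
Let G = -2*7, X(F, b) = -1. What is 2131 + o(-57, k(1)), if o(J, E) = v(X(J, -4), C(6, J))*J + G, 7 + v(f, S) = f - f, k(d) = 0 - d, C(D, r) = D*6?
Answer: 2516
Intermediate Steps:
C(D, r) = 6*D
k(d) = -d
v(f, S) = -7 (v(f, S) = -7 + (f - f) = -7 + 0 = -7)
G = -14
o(J, E) = -14 - 7*J (o(J, E) = -7*J - 14 = -14 - 7*J)
2131 + o(-57, k(1)) = 2131 + (-14 - 7*(-57)) = 2131 + (-14 + 399) = 2131 + 385 = 2516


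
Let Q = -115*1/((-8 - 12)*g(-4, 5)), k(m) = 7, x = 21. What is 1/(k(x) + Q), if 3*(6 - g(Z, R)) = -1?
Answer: 76/601 ≈ 0.12646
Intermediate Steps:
g(Z, R) = 19/3 (g(Z, R) = 6 - ⅓*(-1) = 6 + ⅓ = 19/3)
Q = 69/76 (Q = -115*3/(19*(-8 - 12)) = -115/((-20*19/3)) = -115/(-380/3) = -115*(-3/380) = 69/76 ≈ 0.90790)
1/(k(x) + Q) = 1/(7 + 69/76) = 1/(601/76) = 76/601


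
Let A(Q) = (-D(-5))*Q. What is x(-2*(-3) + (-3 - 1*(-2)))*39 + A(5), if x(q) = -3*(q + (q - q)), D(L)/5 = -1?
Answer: -560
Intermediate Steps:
D(L) = -5 (D(L) = 5*(-1) = -5)
x(q) = -3*q (x(q) = -3*(q + 0) = -3*q)
A(Q) = 5*Q (A(Q) = (-1*(-5))*Q = 5*Q)
x(-2*(-3) + (-3 - 1*(-2)))*39 + A(5) = -3*(-2*(-3) + (-3 - 1*(-2)))*39 + 5*5 = -3*(6 + (-3 + 2))*39 + 25 = -3*(6 - 1)*39 + 25 = -3*5*39 + 25 = -15*39 + 25 = -585 + 25 = -560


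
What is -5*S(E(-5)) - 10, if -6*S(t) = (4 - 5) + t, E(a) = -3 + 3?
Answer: -65/6 ≈ -10.833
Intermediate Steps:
E(a) = 0
S(t) = ⅙ - t/6 (S(t) = -((4 - 5) + t)/6 = -(-1 + t)/6 = ⅙ - t/6)
-5*S(E(-5)) - 10 = -5*(⅙ - ⅙*0) - 10 = -5*(⅙ + 0) - 10 = -5*⅙ - 10 = -⅚ - 10 = -65/6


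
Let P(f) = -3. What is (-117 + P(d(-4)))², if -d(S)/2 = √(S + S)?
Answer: 14400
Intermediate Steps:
d(S) = -2*√2*√S (d(S) = -2*√(S + S) = -2*√2*√S)
(-117 + P(d(-4)))² = (-117 - 3)² = (-120)² = 14400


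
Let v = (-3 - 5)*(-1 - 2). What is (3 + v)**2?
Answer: 729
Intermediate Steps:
v = 24 (v = -8*(-3) = 24)
(3 + v)**2 = (3 + 24)**2 = 27**2 = 729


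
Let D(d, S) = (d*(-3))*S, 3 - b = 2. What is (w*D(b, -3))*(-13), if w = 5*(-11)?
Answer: 6435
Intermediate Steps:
w = -55
b = 1 (b = 3 - 1*2 = 3 - 2 = 1)
D(d, S) = -3*S*d (D(d, S) = (-3*d)*S = -3*S*d)
(w*D(b, -3))*(-13) = -(-165)*(-3)*(-13) = -55*9*(-13) = -495*(-13) = 6435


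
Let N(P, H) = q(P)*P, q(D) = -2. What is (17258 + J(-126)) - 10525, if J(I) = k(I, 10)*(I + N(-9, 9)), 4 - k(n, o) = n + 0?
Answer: -7307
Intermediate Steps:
N(P, H) = -2*P
k(n, o) = 4 - n (k(n, o) = 4 - (n + 0) = 4 - n)
J(I) = (4 - I)*(18 + I) (J(I) = (4 - I)*(I - 2*(-9)) = (4 - I)*(I + 18) = (4 - I)*(18 + I))
(17258 + J(-126)) - 10525 = (17258 - (-4 - 126)*(18 - 126)) - 10525 = (17258 - 1*(-130)*(-108)) - 10525 = (17258 - 14040) - 10525 = 3218 - 10525 = -7307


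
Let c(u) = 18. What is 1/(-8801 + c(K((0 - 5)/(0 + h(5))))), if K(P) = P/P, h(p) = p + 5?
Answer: -1/8783 ≈ -0.00011386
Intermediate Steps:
h(p) = 5 + p
K(P) = 1
1/(-8801 + c(K((0 - 5)/(0 + h(5))))) = 1/(-8801 + 18) = 1/(-8783) = -1/8783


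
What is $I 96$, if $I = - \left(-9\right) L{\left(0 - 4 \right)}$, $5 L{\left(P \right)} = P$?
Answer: $- \frac{3456}{5} \approx -691.2$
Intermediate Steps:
$L{\left(P \right)} = \frac{P}{5}$
$I = - \frac{36}{5}$ ($I = - \left(-9\right) \frac{0 - 4}{5} = - \left(-9\right) \frac{1}{5} \left(-4\right) = - \frac{\left(-9\right) \left(-4\right)}{5} = \left(-1\right) \frac{36}{5} = - \frac{36}{5} \approx -7.2$)
$I 96 = \left(- \frac{36}{5}\right) 96 = - \frac{3456}{5}$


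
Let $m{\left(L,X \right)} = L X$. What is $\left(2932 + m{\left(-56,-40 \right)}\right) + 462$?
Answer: $5634$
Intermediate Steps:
$\left(2932 + m{\left(-56,-40 \right)}\right) + 462 = \left(2932 - -2240\right) + 462 = \left(2932 + 2240\right) + 462 = 5172 + 462 = 5634$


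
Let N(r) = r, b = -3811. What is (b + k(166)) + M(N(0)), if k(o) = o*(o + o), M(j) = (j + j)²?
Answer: 51301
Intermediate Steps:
M(j) = 4*j² (M(j) = (2*j)² = 4*j²)
k(o) = 2*o² (k(o) = o*(2*o) = 2*o²)
(b + k(166)) + M(N(0)) = (-3811 + 2*166²) + 4*0² = (-3811 + 2*27556) + 4*0 = (-3811 + 55112) + 0 = 51301 + 0 = 51301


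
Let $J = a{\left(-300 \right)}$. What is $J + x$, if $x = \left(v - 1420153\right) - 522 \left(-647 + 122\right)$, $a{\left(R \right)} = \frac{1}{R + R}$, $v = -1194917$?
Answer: $- \frac{1404612001}{600} \approx -2.341 \cdot 10^{6}$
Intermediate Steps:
$a{\left(R \right)} = \frac{1}{2 R}$
$x = -2341020$ ($x = \left(-1194917 - 1420153\right) - 522 \left(-647 + 122\right) = -2615070 - -274050 = -2615070 + 274050 = -2341020$)
$J = - \frac{1}{600}$ ($J = \frac{1}{2 \left(-300\right)} = \frac{1}{2} \left(- \frac{1}{300}\right) = - \frac{1}{600} \approx -0.0016667$)
$J + x = - \frac{1}{600} - 2341020 = - \frac{1404612001}{600}$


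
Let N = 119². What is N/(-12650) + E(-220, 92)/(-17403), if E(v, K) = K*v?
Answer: 9592117/220147950 ≈ 0.043571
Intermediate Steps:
N = 14161
N/(-12650) + E(-220, 92)/(-17403) = 14161/(-12650) + (92*(-220))/(-17403) = 14161*(-1/12650) - 20240*(-1/17403) = -14161/12650 + 20240/17403 = 9592117/220147950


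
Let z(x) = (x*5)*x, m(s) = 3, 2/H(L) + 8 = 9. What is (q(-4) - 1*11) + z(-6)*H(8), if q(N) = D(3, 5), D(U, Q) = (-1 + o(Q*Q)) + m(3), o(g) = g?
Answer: 376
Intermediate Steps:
H(L) = 2 (H(L) = 2/(-8 + 9) = 2/1 = 2*1 = 2)
D(U, Q) = 2 + Q² (D(U, Q) = (-1 + Q*Q) + 3 = (-1 + Q²) + 3 = 2 + Q²)
q(N) = 27 (q(N) = 2 + 5² = 2 + 25 = 27)
z(x) = 5*x² (z(x) = (5*x)*x = 5*x²)
(q(-4) - 1*11) + z(-6)*H(8) = (27 - 1*11) + (5*(-6)²)*2 = (27 - 11) + (5*36)*2 = 16 + 180*2 = 16 + 360 = 376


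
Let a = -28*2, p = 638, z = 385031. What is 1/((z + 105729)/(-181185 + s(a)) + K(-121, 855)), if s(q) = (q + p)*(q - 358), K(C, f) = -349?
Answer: -422133/147815177 ≈ -0.0028558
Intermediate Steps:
a = -56
s(q) = (-358 + q)*(638 + q) (s(q) = (q + 638)*(q - 358) = (638 + q)*(-358 + q) = (-358 + q)*(638 + q))
1/((z + 105729)/(-181185 + s(a)) + K(-121, 855)) = 1/((385031 + 105729)/(-181185 + (-228404 + (-56)² + 280*(-56))) - 349) = 1/(490760/(-181185 + (-228404 + 3136 - 15680)) - 349) = 1/(490760/(-181185 - 240948) - 349) = 1/(490760/(-422133) - 349) = 1/(490760*(-1/422133) - 349) = 1/(-490760/422133 - 349) = 1/(-147815177/422133) = -422133/147815177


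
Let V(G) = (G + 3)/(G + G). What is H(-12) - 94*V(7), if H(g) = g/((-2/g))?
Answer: -974/7 ≈ -139.14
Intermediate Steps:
H(g) = -g**2/2 (H(g) = g*(-g/2) = -g**2/2)
V(G) = (3 + G)/(2*G) (V(G) = (3 + G)/((2*G)) = (3 + G)*(1/(2*G)) = (3 + G)/(2*G))
H(-12) - 94*V(7) = -1/2*(-12)**2 - 47*(3 + 7)/7 = -1/2*144 - 47*10/7 = -72 - 94*5/7 = -72 - 470/7 = -974/7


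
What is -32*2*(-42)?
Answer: 2688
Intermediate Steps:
-32*2*(-42) = -16*4*(-42) = -64*(-42) = 2688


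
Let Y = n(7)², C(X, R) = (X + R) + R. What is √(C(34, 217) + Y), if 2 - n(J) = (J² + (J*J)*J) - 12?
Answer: 6*√3982 ≈ 378.62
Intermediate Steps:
C(X, R) = X + 2*R (C(X, R) = (R + X) + R = X + 2*R)
n(J) = 14 - J² - J³ (n(J) = 2 - ((J² + (J*J)*J) - 12) = 2 - ((J² + J²*J) - 12) = 2 - ((J² + J³) - 12) = 2 - (-12 + J² + J³) = 2 + (12 - J² - J³) = 14 - J² - J³)
Y = 142884 (Y = (14 - 1*7² - 1*7³)² = (14 - 1*49 - 1*343)² = (14 - 49 - 343)² = (-378)² = 142884)
√(C(34, 217) + Y) = √((34 + 2*217) + 142884) = √((34 + 434) + 142884) = √(468 + 142884) = √143352 = 6*√3982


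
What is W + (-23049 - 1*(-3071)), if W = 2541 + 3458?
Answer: -13979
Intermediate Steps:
W = 5999
W + (-23049 - 1*(-3071)) = 5999 + (-23049 - 1*(-3071)) = 5999 + (-23049 + 3071) = 5999 - 19978 = -13979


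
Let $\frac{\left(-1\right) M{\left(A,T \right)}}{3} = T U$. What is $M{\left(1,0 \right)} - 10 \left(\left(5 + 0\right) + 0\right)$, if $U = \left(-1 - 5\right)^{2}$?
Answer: $-50$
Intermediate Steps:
$U = 36$ ($U = \left(-6\right)^{2} = 36$)
$M{\left(A,T \right)} = - 108 T$ ($M{\left(A,T \right)} = - 3 T 36 = - 3 \cdot 36 T = - 108 T$)
$M{\left(1,0 \right)} - 10 \left(\left(5 + 0\right) + 0\right) = \left(-108\right) 0 - 10 \left(\left(5 + 0\right) + 0\right) = 0 - 10 \left(5 + 0\right) = 0 - 50 = -50$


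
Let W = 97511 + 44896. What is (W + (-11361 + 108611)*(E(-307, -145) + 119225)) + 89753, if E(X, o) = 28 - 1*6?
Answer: 11597002910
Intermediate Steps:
E(X, o) = 22 (E(X, o) = 28 - 6 = 22)
W = 142407
(W + (-11361 + 108611)*(E(-307, -145) + 119225)) + 89753 = (142407 + (-11361 + 108611)*(22 + 119225)) + 89753 = (142407 + 97250*119247) + 89753 = (142407 + 11596770750) + 89753 = 11596913157 + 89753 = 11597002910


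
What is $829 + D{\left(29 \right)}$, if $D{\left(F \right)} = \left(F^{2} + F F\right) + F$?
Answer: $2540$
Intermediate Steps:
$D{\left(F \right)} = F + 2 F^{2}$ ($D{\left(F \right)} = \left(F^{2} + F^{2}\right) + F = 2 F^{2} + F = F + 2 F^{2}$)
$829 + D{\left(29 \right)} = 829 + 29 \left(1 + 2 \cdot 29\right) = 829 + 29 \left(1 + 58\right) = 829 + 29 \cdot 59 = 829 + 1711 = 2540$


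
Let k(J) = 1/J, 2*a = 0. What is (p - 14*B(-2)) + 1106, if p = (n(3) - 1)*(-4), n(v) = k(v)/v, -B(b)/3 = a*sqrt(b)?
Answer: 9986/9 ≈ 1109.6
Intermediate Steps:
a = 0 (a = (1/2)*0 = 0)
k(J) = 1/J
B(b) = 0 (B(b) = -0*sqrt(b) = -3*0 = 0)
n(v) = v**(-2) (n(v) = 1/(v*v) = v**(-2))
p = 32/9 (p = (3**(-2) - 1)*(-4) = (1/9 - 1)*(-4) = -8/9*(-4) = 32/9 ≈ 3.5556)
(p - 14*B(-2)) + 1106 = (32/9 - 14*0) + 1106 = (32/9 + 0) + 1106 = 32/9 + 1106 = 9986/9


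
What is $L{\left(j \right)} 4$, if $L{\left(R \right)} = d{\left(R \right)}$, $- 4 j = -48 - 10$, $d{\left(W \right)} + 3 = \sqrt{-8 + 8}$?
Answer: $-12$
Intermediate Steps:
$d{\left(W \right)} = -3$ ($d{\left(W \right)} = -3 + \sqrt{-8 + 8} = -3 + \sqrt{0} = -3 + 0 = -3$)
$j = \frac{29}{2}$ ($j = - \frac{-48 - 10}{4} = \left(- \frac{1}{4}\right) \left(-58\right) = \frac{29}{2} \approx 14.5$)
$L{\left(R \right)} = -3$
$L{\left(j \right)} 4 = \left(-3\right) 4 = -12$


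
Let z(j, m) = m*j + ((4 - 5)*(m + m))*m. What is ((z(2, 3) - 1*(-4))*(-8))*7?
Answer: 448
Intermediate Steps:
z(j, m) = -2*m**2 + j*m (z(j, m) = j*m + (-2*m)*m = j*m - 2*m**2 = -2*m**2 + j*m)
((z(2, 3) - 1*(-4))*(-8))*7 = ((3*(2 - 2*3) - 1*(-4))*(-8))*7 = ((3*(2 - 6) + 4)*(-8))*7 = ((3*(-4) + 4)*(-8))*7 = ((-12 + 4)*(-8))*7 = -8*(-8)*7 = 64*7 = 448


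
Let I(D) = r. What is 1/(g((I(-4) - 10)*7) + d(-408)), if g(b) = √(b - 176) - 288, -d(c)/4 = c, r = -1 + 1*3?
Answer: 168/225821 - I*√58/903284 ≈ 0.00074395 - 8.4312e-6*I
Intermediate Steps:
r = 2 (r = -1 + 3 = 2)
I(D) = 2
d(c) = -4*c
g(b) = -288 + √(-176 + b) (g(b) = √(-176 + b) - 288 = -288 + √(-176 + b))
1/(g((I(-4) - 10)*7) + d(-408)) = 1/((-288 + √(-176 + (2 - 10)*7)) - 4*(-408)) = 1/((-288 + √(-176 - 8*7)) + 1632) = 1/((-288 + √(-176 - 56)) + 1632) = 1/((-288 + √(-232)) + 1632) = 1/((-288 + 2*I*√58) + 1632) = 1/(1344 + 2*I*√58)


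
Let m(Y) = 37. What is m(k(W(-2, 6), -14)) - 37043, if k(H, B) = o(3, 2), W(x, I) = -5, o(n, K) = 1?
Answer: -37006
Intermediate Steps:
k(H, B) = 1
m(k(W(-2, 6), -14)) - 37043 = 37 - 37043 = -37006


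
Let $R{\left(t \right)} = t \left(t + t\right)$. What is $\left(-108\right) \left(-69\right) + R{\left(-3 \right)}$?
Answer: $7470$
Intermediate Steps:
$R{\left(t \right)} = 2 t^{2}$ ($R{\left(t \right)} = t 2 t = 2 t^{2}$)
$\left(-108\right) \left(-69\right) + R{\left(-3 \right)} = \left(-108\right) \left(-69\right) + 2 \left(-3\right)^{2} = 7452 + 2 \cdot 9 = 7452 + 18 = 7470$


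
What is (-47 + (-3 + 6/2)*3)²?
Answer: 2209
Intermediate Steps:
(-47 + (-3 + 6/2)*3)² = (-47 + (-3 + 6*(½))*3)² = (-47 + (-3 + 3)*3)² = (-47 + 0*3)² = (-47 + 0)² = (-47)² = 2209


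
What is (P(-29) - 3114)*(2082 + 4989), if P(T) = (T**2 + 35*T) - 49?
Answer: -23595927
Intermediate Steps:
P(T) = -49 + T**2 + 35*T
(P(-29) - 3114)*(2082 + 4989) = ((-49 + (-29)**2 + 35*(-29)) - 3114)*(2082 + 4989) = ((-49 + 841 - 1015) - 3114)*7071 = (-223 - 3114)*7071 = -3337*7071 = -23595927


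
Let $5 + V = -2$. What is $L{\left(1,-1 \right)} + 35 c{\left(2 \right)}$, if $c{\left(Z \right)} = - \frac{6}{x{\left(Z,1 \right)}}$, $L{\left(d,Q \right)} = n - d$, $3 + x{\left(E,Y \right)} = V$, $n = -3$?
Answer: $17$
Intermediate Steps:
$V = -7$ ($V = -5 - 2 = -7$)
$x{\left(E,Y \right)} = -10$ ($x{\left(E,Y \right)} = -3 - 7 = -10$)
$L{\left(d,Q \right)} = -3 - d$
$c{\left(Z \right)} = \frac{3}{5}$ ($c{\left(Z \right)} = - \frac{6}{-10} = \left(-6\right) \left(- \frac{1}{10}\right) = \frac{3}{5}$)
$L{\left(1,-1 \right)} + 35 c{\left(2 \right)} = \left(-3 - 1\right) + 35 \cdot \frac{3}{5} = \left(-3 - 1\right) + 21 = -4 + 21 = 17$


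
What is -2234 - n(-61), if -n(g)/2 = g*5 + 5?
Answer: -2834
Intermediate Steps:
n(g) = -10 - 10*g (n(g) = -2*(g*5 + 5) = -2*(5*g + 5) = -2*(5 + 5*g) = -10 - 10*g)
-2234 - n(-61) = -2234 - (-10 - 10*(-61)) = -2234 - (-10 + 610) = -2234 - 1*600 = -2234 - 600 = -2834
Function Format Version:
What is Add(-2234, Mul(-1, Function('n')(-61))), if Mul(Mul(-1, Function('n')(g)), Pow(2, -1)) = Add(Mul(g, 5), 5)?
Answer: -2834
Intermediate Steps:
Function('n')(g) = Add(-10, Mul(-10, g)) (Function('n')(g) = Mul(-2, Add(Mul(g, 5), 5)) = Mul(-2, Add(Mul(5, g), 5)) = Mul(-2, Add(5, Mul(5, g))) = Add(-10, Mul(-10, g)))
Add(-2234, Mul(-1, Function('n')(-61))) = Add(-2234, Mul(-1, Add(-10, Mul(-10, -61)))) = Add(-2234, Mul(-1, Add(-10, 610))) = Add(-2234, Mul(-1, 600)) = Add(-2234, -600) = -2834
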